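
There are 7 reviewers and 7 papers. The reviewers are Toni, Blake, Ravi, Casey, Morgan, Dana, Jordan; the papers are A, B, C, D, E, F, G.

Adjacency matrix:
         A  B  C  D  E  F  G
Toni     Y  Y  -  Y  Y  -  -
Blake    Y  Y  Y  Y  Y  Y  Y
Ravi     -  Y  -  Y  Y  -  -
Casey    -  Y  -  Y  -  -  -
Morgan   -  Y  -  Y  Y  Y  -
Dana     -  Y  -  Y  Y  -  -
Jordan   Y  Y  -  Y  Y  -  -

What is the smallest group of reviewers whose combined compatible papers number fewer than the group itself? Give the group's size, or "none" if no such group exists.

Take S = {Toni, Ravi, Casey, Dana, Jordan}. Its neighbourhood is {A, B, D, E}, so |N(S)| = 4 < |S| = 5.
Every subset of size less than 5 has at least as many neighbours as members, so 5 is the minimum.

5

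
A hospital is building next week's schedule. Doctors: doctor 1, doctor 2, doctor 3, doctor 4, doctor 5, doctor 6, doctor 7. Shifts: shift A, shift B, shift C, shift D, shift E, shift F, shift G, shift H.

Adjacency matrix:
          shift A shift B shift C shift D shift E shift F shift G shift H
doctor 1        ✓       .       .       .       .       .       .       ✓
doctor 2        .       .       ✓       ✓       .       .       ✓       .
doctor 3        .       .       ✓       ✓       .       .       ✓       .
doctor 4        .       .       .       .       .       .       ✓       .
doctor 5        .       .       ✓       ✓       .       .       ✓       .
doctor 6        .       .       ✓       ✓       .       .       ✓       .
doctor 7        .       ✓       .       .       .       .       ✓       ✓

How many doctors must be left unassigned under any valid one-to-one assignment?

For example, pair doctor 1-shift A, doctor 2-shift C, doctor 3-shift D, doctor 4-shift G, doctor 7-shift H.
The set {doctor 2, doctor 3, doctor 4, doctor 5, doctor 6} has only 3 neighbours ({shift C, shift D, shift G}), so by Hall's theorem at most 5 of the 7 doctors can be matched.
That matches 5 of the 7, leaving 2 unmatched; no matching can do better.

2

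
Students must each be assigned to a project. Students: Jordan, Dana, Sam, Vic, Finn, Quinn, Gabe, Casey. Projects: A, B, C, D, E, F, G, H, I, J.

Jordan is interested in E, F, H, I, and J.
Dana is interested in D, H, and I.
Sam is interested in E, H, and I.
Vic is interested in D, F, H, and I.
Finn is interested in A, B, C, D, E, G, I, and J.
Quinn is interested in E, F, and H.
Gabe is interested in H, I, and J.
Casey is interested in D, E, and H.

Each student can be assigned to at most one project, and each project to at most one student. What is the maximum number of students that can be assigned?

7

A valid assignment of size 7: Jordan→E, Dana→I, Sam→H, Vic→D, Finn→G, Quinn→F, Gabe→J.
The set {Jordan, Dana, Sam, Vic, Quinn, Gabe, Casey} has only 6 neighbours ({D, E, F, H, I, J}), so by Hall's theorem at most 7 of the 8 students can be matched.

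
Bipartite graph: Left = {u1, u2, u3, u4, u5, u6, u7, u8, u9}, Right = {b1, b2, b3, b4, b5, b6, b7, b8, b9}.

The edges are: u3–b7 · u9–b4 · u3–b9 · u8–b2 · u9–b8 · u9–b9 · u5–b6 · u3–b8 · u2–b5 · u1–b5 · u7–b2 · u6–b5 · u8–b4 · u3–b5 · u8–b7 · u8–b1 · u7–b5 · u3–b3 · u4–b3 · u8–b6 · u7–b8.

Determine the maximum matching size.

7

For example, pair u1–b5, u3–b7, u4–b3, u5–b6, u7–b2, u8–b1, u9–b8.
The set {u1, u2, u6} has only 1 neighbour ({b5}), so by Hall's theorem at most 7 of the 9 left vertices can be matched.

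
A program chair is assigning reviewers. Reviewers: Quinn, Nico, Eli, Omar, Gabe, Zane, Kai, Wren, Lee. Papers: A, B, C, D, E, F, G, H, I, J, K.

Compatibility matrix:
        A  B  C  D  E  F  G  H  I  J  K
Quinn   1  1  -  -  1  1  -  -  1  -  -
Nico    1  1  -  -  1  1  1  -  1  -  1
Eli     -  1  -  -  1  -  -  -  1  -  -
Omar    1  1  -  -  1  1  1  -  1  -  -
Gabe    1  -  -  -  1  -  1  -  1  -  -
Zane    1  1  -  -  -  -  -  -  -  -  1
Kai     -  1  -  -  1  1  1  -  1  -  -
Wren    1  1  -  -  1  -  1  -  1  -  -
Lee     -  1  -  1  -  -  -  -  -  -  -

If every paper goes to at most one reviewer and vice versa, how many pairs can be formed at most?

8

A valid assignment of size 8: Quinn-E, Nico-A, Eli-B, Omar-F, Gabe-I, Zane-K, Kai-G, Lee-D.
The set {Quinn, Nico, Eli, Omar, Gabe, Zane, Kai, Wren} has only 7 neighbours ({A, B, E, F, G, I, K}), so by Hall's theorem at most 8 of the 9 reviewers can be matched.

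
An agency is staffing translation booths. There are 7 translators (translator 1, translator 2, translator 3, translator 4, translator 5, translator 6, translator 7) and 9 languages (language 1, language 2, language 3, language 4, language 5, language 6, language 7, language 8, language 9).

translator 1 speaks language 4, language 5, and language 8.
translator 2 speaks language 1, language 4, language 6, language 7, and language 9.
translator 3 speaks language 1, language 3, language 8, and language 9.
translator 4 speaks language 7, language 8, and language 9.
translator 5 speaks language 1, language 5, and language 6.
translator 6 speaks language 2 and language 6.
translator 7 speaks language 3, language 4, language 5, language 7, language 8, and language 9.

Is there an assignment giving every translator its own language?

One maximum matching: translator 1→language 4, translator 2→language 6, translator 3→language 9, translator 4→language 7, translator 5→language 1, translator 6→language 2, translator 7→language 8.
All 7 translators are covered.

Yes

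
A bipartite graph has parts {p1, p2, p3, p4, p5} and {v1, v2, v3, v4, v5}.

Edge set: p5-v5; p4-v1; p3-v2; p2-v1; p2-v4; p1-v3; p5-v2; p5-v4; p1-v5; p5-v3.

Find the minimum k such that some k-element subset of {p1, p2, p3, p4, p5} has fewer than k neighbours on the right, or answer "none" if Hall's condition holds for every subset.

A matching saturating every left vertex exists, for instance p1→v5, p2→v4, p3→v2, p4→v1, p5→v3.
By Hall's marriage theorem, this means |N(S)| ≥ |S| for every subset S, so no violating subset exists.

none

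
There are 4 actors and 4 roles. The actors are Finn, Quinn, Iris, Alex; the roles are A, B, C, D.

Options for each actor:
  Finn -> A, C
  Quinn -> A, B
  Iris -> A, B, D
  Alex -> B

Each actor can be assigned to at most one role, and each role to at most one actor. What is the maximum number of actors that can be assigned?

For example, pair Finn–C, Quinn–A, Iris–D, Alex–B.
All 4 actors are matched, so no larger matching exists.

4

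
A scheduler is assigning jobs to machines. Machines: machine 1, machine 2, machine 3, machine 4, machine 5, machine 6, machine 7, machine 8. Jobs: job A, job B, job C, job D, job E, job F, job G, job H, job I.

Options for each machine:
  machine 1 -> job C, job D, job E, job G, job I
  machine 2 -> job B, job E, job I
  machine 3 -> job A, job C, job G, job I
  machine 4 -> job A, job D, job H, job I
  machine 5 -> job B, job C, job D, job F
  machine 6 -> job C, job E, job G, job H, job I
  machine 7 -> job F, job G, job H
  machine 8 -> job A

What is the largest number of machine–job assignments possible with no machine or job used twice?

8

A valid assignment of size 8: machine 1-job I, machine 2-job B, machine 3-job G, machine 4-job H, machine 5-job D, machine 6-job C, machine 7-job F, machine 8-job A.
This saturates every machine, so 8 is the maximum.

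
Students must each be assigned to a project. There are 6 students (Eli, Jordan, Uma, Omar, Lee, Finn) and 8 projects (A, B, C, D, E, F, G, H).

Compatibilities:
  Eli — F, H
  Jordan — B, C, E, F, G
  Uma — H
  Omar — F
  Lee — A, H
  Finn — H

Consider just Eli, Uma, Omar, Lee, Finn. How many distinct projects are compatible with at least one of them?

The union of neighbours of {Eli, Uma, Omar, Lee, Finn} is {A, F, H}, which has 3 elements.
Since |N(S)| = 3 < |S| = 5, Hall's condition fails for this subset.

3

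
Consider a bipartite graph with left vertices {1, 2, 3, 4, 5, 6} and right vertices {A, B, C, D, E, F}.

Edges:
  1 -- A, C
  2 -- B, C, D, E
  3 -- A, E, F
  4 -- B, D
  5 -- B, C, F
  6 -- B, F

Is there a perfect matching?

A valid assignment of size 6: 1–A, 2–C, 3–E, 4–D, 5–F, 6–B.
Every left vertex is matched, so this is a perfect matching.

Yes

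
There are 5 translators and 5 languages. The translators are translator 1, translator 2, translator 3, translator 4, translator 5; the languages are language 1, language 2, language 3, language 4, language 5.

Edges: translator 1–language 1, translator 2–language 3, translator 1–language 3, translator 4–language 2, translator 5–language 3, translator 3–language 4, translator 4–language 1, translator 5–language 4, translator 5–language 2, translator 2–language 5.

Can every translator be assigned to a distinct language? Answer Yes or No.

Yes

For example, pair translator 1-language 3, translator 2-language 5, translator 3-language 4, translator 4-language 1, translator 5-language 2.
Every translator is matched, so this is a perfect matching.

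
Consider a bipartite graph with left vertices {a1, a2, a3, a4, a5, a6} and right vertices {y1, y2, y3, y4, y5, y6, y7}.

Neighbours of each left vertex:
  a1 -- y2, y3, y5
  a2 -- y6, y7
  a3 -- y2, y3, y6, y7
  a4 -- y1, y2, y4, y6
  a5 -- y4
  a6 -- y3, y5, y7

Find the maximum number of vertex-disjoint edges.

One maximum matching: a1→y5, a2→y7, a3→y2, a4→y1, a5→y4, a6→y3.
This saturates every left vertex, so 6 is the maximum.

6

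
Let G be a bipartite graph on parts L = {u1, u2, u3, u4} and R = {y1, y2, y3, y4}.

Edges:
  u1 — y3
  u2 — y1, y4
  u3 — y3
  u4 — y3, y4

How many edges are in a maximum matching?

3

A valid assignment of size 3: u1-y3, u2-y1, u4-y4.
The set {u1, u3} has only 1 neighbour ({y3}), so by Hall's theorem at most 3 of the 4 left vertices can be matched.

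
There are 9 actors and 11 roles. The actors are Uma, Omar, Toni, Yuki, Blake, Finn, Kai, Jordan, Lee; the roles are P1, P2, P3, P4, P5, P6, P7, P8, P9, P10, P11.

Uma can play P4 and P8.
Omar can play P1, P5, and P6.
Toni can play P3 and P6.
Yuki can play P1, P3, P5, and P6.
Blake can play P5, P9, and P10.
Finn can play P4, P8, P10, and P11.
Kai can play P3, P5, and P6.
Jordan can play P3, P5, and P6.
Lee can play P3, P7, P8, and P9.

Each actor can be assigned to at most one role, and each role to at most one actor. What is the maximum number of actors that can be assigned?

8

One maximum matching: Uma-P4, Omar-P1, Toni-P3, Yuki-P6, Blake-P10, Finn-P8, Kai-P5, Lee-P9.
The set {Omar, Toni, Yuki, Kai, Jordan} has only 4 neighbours ({P1, P3, P5, P6}), so by Hall's theorem at most 8 of the 9 actors can be matched.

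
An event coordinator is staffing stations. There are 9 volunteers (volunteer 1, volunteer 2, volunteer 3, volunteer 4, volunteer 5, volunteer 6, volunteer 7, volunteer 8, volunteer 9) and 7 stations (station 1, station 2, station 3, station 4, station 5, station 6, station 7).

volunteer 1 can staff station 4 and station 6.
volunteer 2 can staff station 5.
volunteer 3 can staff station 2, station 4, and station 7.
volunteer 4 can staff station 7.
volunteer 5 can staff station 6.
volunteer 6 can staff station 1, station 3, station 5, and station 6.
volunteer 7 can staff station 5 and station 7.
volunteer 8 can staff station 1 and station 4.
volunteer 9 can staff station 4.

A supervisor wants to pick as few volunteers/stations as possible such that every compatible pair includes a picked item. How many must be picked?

The 7 edges volunteer 1–station 4, volunteer 2–station 5, volunteer 3–station 2, volunteer 4–station 7, volunteer 5–station 6, volunteer 6–station 3, volunteer 8–station 1 form a matching, so any vertex cover needs at least 7 vertices (one per matched edge).
Conversely {volunteer 3, volunteer 6, volunteer 8, station 4, station 5, station 6, station 7} meets every edge and has exactly 7 vertices, so 7 is optimal.

7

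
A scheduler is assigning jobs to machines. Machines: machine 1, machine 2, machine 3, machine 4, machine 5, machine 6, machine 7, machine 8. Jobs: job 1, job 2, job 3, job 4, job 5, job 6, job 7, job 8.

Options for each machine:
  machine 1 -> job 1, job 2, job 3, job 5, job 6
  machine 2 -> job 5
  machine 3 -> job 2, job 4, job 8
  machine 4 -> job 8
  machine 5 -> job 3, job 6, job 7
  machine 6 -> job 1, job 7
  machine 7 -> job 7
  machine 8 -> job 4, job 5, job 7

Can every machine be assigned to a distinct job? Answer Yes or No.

For example, pair machine 1–job 3, machine 2–job 5, machine 3–job 2, machine 4–job 8, machine 5–job 6, machine 6–job 1, machine 7–job 7, machine 8–job 4.
All 8 machines are covered.

Yes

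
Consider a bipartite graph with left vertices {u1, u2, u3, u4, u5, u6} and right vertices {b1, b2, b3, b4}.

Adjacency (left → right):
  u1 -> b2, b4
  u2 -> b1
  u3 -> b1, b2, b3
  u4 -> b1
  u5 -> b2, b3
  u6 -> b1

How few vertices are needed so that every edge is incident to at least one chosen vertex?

4

A maximum matching has 4 edges (e.g. u1–b4, u2–b1, u3–b2, u5–b3).
By König's theorem the minimum vertex cover has the same size. One such cover is {u1, u3, u5, b1}.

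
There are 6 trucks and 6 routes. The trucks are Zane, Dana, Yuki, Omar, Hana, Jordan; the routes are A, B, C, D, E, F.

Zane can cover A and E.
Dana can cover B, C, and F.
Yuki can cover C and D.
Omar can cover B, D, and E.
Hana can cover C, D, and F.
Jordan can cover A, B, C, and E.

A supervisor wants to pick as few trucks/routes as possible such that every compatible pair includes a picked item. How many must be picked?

{Zane, Dana, Yuki, Omar, Hana, Jordan} is a vertex cover of size 6: every edge has an endpoint in this set.
No smaller cover exists because Zane–A, Dana–F, Yuki–D, Omar–E, Hana–C, Jordan–B is a matching of size 6, and a cover must include an endpoint of each of these disjoint edges (König's theorem).

6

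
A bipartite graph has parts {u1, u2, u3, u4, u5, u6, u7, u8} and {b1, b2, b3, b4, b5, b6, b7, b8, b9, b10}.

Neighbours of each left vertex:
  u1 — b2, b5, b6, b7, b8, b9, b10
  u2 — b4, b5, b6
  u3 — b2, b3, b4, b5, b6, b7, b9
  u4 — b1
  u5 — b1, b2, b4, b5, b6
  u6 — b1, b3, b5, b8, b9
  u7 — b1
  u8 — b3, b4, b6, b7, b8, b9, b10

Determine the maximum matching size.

7

A valid assignment of size 7: u1-b2, u2-b4, u3-b5, u4-b1, u5-b6, u6-b8, u8-b7.
The set {u4, u7} has only 1 neighbour ({b1}), so by Hall's theorem at most 7 of the 8 left vertices can be matched.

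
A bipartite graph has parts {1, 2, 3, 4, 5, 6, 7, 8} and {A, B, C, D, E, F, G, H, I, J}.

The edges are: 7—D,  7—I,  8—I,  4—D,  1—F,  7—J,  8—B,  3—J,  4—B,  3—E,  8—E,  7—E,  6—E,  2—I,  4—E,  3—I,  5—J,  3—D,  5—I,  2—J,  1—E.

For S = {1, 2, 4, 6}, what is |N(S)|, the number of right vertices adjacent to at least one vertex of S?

The union of neighbours of {1, 2, 4, 6} is {B, D, E, F, I, J}, which has 6 elements.
Since |N(S)| = 6 ≥ |S| = 4, Hall's condition holds for this subset.

6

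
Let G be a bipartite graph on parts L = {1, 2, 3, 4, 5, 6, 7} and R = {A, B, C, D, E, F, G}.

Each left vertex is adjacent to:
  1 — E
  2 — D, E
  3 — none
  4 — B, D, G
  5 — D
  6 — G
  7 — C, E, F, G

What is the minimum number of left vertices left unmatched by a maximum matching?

One maximum matching: 1–E, 2–D, 4–B, 6–G, 7–C.
The set {1, 2, 3, 5} has only 2 neighbours ({D, E}), so by Hall's theorem at most 5 of the 7 left vertices can be matched.
That matches 5 of the 7, leaving 2 unmatched; no matching can do better.

2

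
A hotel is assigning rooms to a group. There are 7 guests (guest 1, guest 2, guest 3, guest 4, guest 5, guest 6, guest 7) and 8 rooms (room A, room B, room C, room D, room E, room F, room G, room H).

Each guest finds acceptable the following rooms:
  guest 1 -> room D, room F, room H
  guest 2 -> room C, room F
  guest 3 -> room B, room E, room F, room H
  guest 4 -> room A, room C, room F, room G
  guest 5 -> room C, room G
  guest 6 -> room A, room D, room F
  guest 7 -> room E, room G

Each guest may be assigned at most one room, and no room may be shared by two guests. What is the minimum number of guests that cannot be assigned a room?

0

One maximum matching: guest 1–room H, guest 2–room F, guest 3–room E, guest 4–room A, guest 5–room C, guest 6–room D, guest 7–room G.
All 7 guests are matched, so no larger matching exists.
That matches 7 of the 7, leaving 0 unmatched; no matching can do better.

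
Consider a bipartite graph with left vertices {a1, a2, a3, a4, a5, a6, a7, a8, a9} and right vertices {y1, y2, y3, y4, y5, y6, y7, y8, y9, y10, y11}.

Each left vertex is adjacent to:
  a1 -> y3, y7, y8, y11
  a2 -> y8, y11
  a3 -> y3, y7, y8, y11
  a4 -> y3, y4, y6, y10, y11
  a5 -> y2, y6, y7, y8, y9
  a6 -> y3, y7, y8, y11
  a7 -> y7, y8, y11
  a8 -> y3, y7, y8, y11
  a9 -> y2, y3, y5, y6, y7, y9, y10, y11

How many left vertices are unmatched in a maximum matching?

2

One maximum matching: a1-y7, a2-y11, a3-y8, a4-y10, a5-y9, a6-y3, a9-y6.
The set {a1, a2, a3, a6, a7, a8} has only 4 neighbours ({y11, y3, y7, y8}), so by Hall's theorem at most 7 of the 9 left vertices can be matched.
That matches 7 of the 9, leaving 2 unmatched; no matching can do better.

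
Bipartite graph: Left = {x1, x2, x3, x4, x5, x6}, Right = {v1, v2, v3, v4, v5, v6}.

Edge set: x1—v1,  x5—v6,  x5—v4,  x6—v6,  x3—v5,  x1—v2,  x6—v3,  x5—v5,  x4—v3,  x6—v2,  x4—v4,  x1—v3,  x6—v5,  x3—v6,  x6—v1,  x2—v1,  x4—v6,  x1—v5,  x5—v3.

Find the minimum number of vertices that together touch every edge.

{x1, x2, x3, x4, x5, x6} is a vertex cover of size 6: every edge has an endpoint in this set.
No smaller cover exists because x1–v2, x2–v1, x3–v5, x4–v4, x5–v6, x6–v3 is a matching of size 6, and a cover must include an endpoint of each of these disjoint edges (König's theorem).

6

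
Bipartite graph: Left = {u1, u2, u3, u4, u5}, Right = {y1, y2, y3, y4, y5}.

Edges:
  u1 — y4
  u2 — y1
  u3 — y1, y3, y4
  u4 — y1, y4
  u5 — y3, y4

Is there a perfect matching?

No

The set {u1, u2, u3, u4, u5} has only 3 neighbours ({y1, y3, y4}), so by Hall's theorem at most 3 of the 5 left vertices can be matched.
Hence no matching covers every left vertex.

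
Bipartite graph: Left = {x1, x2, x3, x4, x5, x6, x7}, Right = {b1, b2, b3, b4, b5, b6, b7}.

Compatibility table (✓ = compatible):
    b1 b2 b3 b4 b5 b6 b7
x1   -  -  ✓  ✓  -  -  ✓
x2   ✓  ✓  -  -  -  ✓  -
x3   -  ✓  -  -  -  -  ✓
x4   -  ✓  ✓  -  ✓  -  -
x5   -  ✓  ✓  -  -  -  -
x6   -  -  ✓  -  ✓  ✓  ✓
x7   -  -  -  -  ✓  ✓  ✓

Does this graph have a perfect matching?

A valid assignment of size 7: x1–b4, x2–b1, x3–b7, x4–b3, x5–b2, x6–b6, x7–b5.
Every left vertex is matched, so this is a perfect matching.

Yes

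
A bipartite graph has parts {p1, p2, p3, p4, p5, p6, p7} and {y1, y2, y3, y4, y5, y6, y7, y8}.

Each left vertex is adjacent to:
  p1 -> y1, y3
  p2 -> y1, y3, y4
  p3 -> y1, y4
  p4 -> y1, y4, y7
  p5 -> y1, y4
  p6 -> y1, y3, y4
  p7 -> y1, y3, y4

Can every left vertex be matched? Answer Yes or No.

No

The set {p1, p2, p3, p5, p6, p7} has only 3 neighbours ({y1, y3, y4}), so by Hall's theorem at most 4 of the 7 left vertices can be matched.
Hence no matching covers every left vertex.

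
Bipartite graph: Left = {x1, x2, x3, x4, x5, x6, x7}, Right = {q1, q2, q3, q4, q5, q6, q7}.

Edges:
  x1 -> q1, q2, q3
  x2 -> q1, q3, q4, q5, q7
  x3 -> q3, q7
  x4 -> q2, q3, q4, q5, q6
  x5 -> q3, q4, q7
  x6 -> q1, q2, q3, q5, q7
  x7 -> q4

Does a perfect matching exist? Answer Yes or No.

A valid assignment of size 7: x1–q2, x2–q5, x3–q3, x4–q6, x5–q7, x6–q1, x7–q4.
All 7 left vertices are covered.

Yes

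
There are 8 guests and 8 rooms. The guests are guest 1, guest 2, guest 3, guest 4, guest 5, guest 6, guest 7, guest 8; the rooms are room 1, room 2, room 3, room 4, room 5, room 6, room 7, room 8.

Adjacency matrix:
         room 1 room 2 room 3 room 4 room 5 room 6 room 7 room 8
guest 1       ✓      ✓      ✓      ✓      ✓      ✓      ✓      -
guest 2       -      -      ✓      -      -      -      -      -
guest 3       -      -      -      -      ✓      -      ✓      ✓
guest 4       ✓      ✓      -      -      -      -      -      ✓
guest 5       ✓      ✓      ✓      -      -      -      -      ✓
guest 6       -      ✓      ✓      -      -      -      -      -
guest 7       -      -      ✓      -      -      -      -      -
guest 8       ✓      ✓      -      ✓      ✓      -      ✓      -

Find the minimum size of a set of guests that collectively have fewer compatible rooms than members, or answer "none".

2

Take S = {guest 2, guest 7}. Its neighbourhood is {room 3}, so |N(S)| = 1 < |S| = 2.
No single vertex violates Hall's condition since each has at least one neighbour, so 2 is the minimum.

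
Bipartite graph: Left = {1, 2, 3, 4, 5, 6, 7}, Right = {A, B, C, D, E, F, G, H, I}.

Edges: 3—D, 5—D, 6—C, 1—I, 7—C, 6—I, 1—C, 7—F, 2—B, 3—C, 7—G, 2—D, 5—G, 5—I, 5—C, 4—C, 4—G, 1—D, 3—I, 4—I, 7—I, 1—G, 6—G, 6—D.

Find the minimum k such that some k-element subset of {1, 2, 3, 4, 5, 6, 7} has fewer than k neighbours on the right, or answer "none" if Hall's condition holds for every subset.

5

Take S = {1, 3, 4, 5, 6}. Its neighbourhood is {C, D, G, I}, so |N(S)| = 4 < |S| = 5.
Every subset of size less than 5 has at least as many neighbours as members, so 5 is the minimum.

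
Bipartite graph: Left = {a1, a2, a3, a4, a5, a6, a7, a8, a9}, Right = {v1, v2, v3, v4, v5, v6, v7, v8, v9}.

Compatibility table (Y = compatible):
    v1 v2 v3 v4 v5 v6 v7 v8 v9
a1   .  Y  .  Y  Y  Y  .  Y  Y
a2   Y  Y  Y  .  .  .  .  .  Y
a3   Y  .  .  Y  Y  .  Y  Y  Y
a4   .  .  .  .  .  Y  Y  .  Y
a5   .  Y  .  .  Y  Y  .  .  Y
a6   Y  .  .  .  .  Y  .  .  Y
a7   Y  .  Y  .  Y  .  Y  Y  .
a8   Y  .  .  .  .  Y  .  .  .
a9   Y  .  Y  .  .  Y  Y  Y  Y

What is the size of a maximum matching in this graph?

For example, pair a1→v4, a2→v2, a3→v8, a4→v7, a5→v5, a6→v9, a7→v1, a8→v6, a9→v3.
All 9 left vertices are matched, so no larger matching exists.

9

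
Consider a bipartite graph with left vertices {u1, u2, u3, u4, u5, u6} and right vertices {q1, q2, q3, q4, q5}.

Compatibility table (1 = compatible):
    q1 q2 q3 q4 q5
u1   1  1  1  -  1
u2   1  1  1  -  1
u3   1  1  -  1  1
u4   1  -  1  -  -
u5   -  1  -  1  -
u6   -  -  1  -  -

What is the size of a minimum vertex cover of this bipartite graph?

5

The 5 edges u1–q5, u2–q3, u3–q4, u4–q1, u5–q2 form a matching, so any vertex cover needs at least 5 vertices (one per matched edge).
Conversely {q1, q2, q3, q4, q5} meets every edge and has exactly 5 vertices, so 5 is optimal.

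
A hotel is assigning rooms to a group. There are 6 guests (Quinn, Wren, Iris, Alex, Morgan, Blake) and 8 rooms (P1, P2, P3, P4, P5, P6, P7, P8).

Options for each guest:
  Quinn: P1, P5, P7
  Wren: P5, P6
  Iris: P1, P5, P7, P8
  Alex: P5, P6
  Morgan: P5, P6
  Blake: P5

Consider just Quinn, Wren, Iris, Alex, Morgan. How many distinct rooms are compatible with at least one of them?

The union of neighbours of {Quinn, Wren, Iris, Alex, Morgan} is {P1, P5, P6, P7, P8}, which has 5 elements.
Since |N(S)| = 5 ≥ |S| = 5, Hall's condition holds for this subset.

5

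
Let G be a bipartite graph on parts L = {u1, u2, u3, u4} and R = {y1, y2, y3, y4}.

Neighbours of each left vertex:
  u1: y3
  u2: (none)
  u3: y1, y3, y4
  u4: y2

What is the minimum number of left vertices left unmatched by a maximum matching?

For example, pair u1–y3, u3–y1, u4–y2.
The set {u2} has only 0 neighbours (∅), so by Hall's theorem at most 3 of the 4 left vertices can be matched.
That matches 3 of the 4, leaving 1 unmatched; no matching can do better.

1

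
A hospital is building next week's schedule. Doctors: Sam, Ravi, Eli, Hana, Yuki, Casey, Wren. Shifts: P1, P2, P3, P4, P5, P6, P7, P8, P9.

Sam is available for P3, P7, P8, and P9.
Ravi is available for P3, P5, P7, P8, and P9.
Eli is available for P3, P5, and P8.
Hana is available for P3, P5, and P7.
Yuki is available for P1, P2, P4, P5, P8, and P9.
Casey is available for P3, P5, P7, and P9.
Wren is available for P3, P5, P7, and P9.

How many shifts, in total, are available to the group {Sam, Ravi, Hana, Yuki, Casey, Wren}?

8

The union of neighbours of {Sam, Ravi, Hana, Yuki, Casey, Wren} is {P1, P2, P3, P4, P5, P7, P8, P9}, which has 8 elements.
Since |N(S)| = 8 ≥ |S| = 6, Hall's condition holds for this subset.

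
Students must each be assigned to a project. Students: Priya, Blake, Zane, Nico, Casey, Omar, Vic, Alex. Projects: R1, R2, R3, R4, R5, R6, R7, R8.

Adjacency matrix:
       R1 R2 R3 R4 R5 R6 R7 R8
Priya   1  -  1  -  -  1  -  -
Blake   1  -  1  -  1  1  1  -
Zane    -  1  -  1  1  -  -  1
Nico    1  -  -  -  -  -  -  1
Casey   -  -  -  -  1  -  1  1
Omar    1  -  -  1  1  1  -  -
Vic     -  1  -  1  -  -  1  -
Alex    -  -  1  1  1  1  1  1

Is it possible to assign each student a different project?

Yes

For example, pair Priya–R1, Blake–R3, Zane–R4, Nico–R8, Casey–R7, Omar–R5, Vic–R2, Alex–R6.
Every student is matched, so this is a perfect matching.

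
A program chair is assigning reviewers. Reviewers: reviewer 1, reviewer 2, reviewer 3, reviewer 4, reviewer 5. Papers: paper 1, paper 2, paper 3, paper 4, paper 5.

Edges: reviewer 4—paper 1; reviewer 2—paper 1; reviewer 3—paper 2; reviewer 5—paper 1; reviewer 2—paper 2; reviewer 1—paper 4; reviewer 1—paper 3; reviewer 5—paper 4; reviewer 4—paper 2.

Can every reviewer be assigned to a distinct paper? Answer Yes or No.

The set {reviewer 2, reviewer 3, reviewer 4} has only 2 neighbours ({paper 1, paper 2}), so by Hall's theorem at most 4 of the 5 reviewers can be matched.
Hence no matching covers every reviewer.

No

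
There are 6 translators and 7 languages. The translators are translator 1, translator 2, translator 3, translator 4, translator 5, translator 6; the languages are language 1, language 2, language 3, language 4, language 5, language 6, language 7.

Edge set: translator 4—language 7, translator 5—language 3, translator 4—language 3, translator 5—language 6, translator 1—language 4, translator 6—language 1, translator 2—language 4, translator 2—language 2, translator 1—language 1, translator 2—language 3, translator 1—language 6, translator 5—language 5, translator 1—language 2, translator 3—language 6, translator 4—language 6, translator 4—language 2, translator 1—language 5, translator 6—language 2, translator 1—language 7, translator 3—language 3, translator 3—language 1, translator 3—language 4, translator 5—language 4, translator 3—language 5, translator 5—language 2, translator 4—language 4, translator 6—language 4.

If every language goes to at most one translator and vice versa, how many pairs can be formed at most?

6

A valid assignment of size 6: translator 1-language 7, translator 2-language 4, translator 3-language 1, translator 4-language 3, translator 5-language 6, translator 6-language 2.
This saturates every translator, so 6 is the maximum.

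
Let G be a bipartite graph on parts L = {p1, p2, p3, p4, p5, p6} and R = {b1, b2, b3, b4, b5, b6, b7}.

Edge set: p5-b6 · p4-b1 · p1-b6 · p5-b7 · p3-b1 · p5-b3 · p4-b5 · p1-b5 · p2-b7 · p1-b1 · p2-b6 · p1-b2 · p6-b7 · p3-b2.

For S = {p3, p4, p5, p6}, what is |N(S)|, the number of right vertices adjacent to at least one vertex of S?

The union of neighbours of {p3, p4, p5, p6} is {b1, b2, b3, b5, b6, b7}, which has 6 elements.
Since |N(S)| = 6 ≥ |S| = 4, Hall's condition holds for this subset.

6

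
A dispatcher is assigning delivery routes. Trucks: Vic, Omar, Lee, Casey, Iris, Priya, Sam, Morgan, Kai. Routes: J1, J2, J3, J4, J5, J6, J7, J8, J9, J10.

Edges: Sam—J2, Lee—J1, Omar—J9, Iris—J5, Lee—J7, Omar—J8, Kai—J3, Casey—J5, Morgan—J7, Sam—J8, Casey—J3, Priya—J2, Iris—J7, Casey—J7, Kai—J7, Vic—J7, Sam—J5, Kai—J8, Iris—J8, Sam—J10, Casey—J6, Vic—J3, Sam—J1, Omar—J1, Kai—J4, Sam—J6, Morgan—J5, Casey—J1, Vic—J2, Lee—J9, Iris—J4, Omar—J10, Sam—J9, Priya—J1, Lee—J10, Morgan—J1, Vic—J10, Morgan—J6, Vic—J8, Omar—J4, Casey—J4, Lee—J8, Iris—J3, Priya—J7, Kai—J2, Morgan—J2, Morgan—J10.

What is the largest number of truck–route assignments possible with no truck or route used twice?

9

A valid assignment of size 9: Vic-J3, Omar-J1, Lee-J9, Casey-J5, Iris-J8, Priya-J7, Sam-J6, Morgan-J10, Kai-J2.
This saturates every truck, so 9 is the maximum.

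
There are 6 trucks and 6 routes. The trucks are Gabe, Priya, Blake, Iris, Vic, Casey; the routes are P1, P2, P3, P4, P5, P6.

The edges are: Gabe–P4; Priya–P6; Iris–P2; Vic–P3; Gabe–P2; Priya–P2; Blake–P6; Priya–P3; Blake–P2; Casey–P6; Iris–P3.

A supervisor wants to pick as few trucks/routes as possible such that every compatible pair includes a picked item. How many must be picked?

4

A maximum matching has 4 edges (e.g. Gabe–P4, Priya–P6, Blake–P2, Iris–P3).
By König's theorem the minimum vertex cover has the same size. One such cover is {Gabe, P2, P3, P6}.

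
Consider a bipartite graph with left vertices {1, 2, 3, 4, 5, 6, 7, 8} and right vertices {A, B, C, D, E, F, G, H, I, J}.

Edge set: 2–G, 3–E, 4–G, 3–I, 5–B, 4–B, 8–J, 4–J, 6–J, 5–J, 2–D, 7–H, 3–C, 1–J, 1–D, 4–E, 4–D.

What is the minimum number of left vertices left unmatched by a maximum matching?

A valid assignment of size 7: 1-D, 2-G, 3-C, 4-E, 5-B, 6-J, 7-H.
The set {6, 8} has only 1 neighbour ({J}), so by Hall's theorem at most 7 of the 8 left vertices can be matched.
That matches 7 of the 8, leaving 1 unmatched; no matching can do better.

1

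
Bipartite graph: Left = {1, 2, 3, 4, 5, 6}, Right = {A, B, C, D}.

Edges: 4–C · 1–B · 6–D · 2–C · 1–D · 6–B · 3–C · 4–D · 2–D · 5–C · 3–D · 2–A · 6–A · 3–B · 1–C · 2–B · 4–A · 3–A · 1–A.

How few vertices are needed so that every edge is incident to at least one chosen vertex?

4

A maximum matching has 4 edges (e.g. 1–A, 2–B, 3–D, 4–C).
By König's theorem the minimum vertex cover has the same size. One such cover is {A, B, C, D}.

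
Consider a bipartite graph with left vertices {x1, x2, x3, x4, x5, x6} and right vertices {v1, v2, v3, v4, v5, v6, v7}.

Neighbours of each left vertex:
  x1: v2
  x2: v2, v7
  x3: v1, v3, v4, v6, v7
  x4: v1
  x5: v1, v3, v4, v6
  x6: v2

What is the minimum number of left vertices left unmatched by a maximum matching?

For example, pair x1→v2, x2→v7, x3→v3, x4→v1, x5→v6.
The set {x1, x6} has only 1 neighbour ({v2}), so by Hall's theorem at most 5 of the 6 left vertices can be matched.
That matches 5 of the 6, leaving 1 unmatched; no matching can do better.

1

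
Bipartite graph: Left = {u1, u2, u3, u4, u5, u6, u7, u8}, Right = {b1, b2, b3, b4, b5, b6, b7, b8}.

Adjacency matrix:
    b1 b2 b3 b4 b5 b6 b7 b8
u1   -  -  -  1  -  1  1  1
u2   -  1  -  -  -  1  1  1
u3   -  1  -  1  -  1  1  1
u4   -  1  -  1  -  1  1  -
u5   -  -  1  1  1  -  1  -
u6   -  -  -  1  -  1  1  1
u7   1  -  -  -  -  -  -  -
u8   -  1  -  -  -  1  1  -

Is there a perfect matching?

The set {u1, u2, u3, u4, u6, u8} has only 5 neighbours ({b2, b4, b6, b7, b8}), so by Hall's theorem at most 7 of the 8 left vertices can be matched.
Hence no matching covers every left vertex.

No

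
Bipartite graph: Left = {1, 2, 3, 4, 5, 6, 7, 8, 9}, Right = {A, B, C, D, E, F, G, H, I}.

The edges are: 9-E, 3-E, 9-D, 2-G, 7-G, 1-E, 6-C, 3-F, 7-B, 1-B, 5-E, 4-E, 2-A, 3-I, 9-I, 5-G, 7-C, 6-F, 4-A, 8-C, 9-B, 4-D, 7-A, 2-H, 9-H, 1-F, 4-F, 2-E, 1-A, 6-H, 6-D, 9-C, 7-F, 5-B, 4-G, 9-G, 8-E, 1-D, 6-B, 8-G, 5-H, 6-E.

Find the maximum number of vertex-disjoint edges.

9

A valid assignment of size 9: 1–B, 2–E, 3–I, 4–D, 5–H, 6–F, 7–A, 8–C, 9–G.
This saturates every left vertex, so 9 is the maximum.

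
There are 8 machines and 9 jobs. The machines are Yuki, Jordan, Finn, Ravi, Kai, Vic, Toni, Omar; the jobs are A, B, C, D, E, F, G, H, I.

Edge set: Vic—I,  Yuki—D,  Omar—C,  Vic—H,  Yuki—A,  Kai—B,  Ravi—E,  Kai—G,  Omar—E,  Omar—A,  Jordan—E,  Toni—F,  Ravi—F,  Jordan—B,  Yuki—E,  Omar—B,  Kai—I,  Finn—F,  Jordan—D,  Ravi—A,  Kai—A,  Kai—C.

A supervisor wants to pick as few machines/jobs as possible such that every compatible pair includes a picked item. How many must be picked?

A maximum matching has 7 edges (e.g. Yuki–D, Jordan–E, Finn–F, Ravi–A, Kai–G, Vic–H, Omar–B).
By König's theorem the minimum vertex cover has the same size. One such cover is {Yuki, Jordan, Ravi, Kai, Vic, Omar, F}.

7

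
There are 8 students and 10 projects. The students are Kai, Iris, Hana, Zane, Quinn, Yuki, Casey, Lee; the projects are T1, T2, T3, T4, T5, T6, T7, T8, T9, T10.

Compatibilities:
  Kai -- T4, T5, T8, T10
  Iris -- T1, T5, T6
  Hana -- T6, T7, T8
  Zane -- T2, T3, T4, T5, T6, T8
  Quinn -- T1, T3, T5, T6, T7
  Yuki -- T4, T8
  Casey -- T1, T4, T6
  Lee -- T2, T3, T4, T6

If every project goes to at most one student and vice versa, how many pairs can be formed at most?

8

One maximum matching: Kai-T10, Iris-T1, Hana-T7, Zane-T5, Quinn-T3, Yuki-T8, Casey-T6, Lee-T4.
All 8 students are matched, so no larger matching exists.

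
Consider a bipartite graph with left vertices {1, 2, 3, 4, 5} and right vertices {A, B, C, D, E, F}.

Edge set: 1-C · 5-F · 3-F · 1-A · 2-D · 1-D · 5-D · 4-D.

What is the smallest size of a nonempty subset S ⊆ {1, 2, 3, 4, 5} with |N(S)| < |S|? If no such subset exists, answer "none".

2

Take S = {2, 4}. Its neighbourhood is {D}, so |N(S)| = 1 < |S| = 2.
No single vertex violates Hall's condition since each has at least one neighbour, so 2 is the minimum.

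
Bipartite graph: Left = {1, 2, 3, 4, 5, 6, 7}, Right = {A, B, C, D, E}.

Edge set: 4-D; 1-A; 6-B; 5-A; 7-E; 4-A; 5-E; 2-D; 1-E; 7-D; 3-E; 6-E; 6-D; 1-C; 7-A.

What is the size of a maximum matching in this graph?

5

For example, pair 1-C, 2-D, 3-E, 4-A, 6-B.
The set {2, 3, 4, 5, 7} has only 3 neighbours ({A, D, E}), so by Hall's theorem at most 5 of the 7 left vertices can be matched.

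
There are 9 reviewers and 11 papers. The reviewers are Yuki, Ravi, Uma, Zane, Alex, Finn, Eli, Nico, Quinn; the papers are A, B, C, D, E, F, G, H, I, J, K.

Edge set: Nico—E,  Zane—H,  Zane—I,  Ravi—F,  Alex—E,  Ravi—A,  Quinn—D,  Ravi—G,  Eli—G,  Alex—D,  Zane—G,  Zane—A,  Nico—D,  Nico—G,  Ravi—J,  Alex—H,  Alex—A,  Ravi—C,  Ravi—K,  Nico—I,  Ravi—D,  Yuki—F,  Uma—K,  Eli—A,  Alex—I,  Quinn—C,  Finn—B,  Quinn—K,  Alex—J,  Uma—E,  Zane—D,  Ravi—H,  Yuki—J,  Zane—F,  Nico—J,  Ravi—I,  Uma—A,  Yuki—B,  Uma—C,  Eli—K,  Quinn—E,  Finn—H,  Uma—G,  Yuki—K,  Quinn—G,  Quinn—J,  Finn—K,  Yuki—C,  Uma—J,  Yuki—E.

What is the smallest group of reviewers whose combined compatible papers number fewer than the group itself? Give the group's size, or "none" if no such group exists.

A matching saturating every reviewer exists, for instance Yuki→E, Ravi→F, Uma→A, Zane→H, Alex→D, Finn→B, Eli→K, Nico→G, Quinn→J.
By Hall's marriage theorem, this means |N(S)| ≥ |S| for every subset S, so no violating subset exists.

none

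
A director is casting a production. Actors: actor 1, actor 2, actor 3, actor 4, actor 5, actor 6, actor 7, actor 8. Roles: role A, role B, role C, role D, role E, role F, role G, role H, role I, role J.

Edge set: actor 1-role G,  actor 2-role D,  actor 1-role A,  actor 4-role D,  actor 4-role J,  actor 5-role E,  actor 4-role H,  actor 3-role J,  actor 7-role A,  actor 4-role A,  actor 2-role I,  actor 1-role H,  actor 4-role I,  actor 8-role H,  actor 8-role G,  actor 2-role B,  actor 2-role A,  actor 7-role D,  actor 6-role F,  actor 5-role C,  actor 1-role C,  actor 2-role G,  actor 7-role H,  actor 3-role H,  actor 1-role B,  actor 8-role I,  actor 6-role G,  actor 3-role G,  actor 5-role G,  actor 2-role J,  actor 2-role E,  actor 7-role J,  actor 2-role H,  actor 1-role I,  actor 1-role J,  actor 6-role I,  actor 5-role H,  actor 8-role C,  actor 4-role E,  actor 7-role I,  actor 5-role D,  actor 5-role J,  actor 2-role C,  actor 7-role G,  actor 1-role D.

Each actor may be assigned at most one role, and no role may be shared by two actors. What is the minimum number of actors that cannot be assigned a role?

0

One maximum matching: actor 1-role C, actor 2-role B, actor 3-role J, actor 4-role I, actor 5-role D, actor 6-role F, actor 7-role H, actor 8-role G.
All 8 actors are matched, so no larger matching exists.
That matches 8 of the 8, leaving 0 unmatched; no matching can do better.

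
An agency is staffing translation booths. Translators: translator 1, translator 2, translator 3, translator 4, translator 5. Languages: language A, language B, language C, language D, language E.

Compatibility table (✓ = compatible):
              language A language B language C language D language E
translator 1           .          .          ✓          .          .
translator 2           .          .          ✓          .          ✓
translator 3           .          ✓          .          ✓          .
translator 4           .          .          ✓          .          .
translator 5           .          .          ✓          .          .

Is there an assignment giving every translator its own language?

The set {translator 1, translator 4, translator 5} has only 1 neighbour ({language C}), so by Hall's theorem at most 3 of the 5 translators can be matched.
Hence no matching covers every translator.

No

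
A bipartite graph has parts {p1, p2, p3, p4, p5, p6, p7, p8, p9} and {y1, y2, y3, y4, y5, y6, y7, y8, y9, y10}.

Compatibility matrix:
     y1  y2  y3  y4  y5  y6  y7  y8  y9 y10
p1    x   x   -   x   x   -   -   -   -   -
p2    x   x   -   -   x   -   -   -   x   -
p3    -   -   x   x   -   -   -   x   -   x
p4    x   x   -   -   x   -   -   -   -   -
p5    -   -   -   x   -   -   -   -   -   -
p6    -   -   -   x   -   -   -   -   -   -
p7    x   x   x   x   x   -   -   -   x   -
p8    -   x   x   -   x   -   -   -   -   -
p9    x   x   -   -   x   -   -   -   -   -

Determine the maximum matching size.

A valid assignment of size 7: p1→y5, p2→y2, p3→y10, p4→y1, p5→y4, p7→y9, p8→y3.
The set {p1, p2, p4, p5, p6, p7, p8, p9} has only 6 neighbours ({y1, y2, y3, y4, y5, y9}), so by Hall's theorem at most 7 of the 9 left vertices can be matched.

7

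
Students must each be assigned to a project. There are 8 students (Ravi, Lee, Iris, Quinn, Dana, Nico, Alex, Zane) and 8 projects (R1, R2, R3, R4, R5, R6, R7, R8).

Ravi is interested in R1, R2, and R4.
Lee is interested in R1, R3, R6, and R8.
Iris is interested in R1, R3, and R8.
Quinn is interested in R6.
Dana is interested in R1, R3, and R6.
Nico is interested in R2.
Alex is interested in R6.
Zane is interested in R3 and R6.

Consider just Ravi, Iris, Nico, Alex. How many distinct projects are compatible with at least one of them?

The union of neighbours of {Ravi, Iris, Nico, Alex} is {R1, R2, R3, R4, R6, R8}, which has 6 elements.
Since |N(S)| = 6 ≥ |S| = 4, Hall's condition holds for this subset.

6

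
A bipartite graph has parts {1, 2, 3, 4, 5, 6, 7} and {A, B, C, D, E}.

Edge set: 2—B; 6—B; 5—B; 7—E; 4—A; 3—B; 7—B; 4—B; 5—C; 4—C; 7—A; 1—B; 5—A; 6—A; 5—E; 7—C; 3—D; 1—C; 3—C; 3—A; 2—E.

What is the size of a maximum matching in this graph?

5

A valid assignment of size 5: 1-C, 2-E, 3-D, 4-A, 5-B.
The set {1, 2, 4, 5, 6, 7} has only 4 neighbours ({A, B, C, E}), so by Hall's theorem at most 5 of the 7 left vertices can be matched.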